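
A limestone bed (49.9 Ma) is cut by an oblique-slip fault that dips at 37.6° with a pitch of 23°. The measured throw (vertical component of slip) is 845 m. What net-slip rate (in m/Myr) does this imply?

dip-slip = throw / sin(dip) = 845 / sin(37.6°) = 1385 m
net slip = dip-slip / sin(rake) = 1385 / sin(23°) = 3544 m
rate = 3544 m / 49.9 Ma = 0.0000710 m/yr = 71 m/Myr

71 m/Myr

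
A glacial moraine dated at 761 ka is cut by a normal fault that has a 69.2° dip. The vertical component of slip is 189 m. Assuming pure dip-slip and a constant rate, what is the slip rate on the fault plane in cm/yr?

0.0266 cm/yr

dip-slip = throw / sin(dip) = 189 m / sin(69.2°) = 202.2 m
rate = 202.2 m / 761 ka = 0.000266 m/yr = 0.0266 cm/yr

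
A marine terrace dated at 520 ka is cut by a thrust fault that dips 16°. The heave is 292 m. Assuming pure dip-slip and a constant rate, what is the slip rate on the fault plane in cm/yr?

0.0584 cm/yr

dip-slip = heave / cos(dip) = 292 m / cos(16°) = 303.8 m
rate = 303.8 m / 520 ka = 0.000584 m/yr = 0.0584 cm/yr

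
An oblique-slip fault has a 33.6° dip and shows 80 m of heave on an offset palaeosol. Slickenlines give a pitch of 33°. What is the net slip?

176 m

dip-slip = heave / cos(dip) = 80 / cos(33.6°) = 96.05 m
net slip = dip-slip / sin(rake) = 96.05 / sin(33°) = 176 m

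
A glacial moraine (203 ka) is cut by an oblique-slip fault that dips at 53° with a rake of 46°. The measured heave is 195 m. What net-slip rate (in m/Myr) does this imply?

2220 m/Myr

dip-slip = heave / cos(dip) = 195 / cos(53°) = 324 m
net slip = dip-slip / sin(rake) = 324 / sin(46°) = 450.4 m
rate = 450.4 m / 203 ka = 0.00222 m/yr = 2220 m/Myr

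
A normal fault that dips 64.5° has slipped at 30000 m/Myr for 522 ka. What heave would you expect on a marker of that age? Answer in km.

dip-slip = rate × time = 30000 m/Myr × 522 ka = 15660 m
heave = dip-slip × cos(dip) = 15660 × cos(64.5°) = 6740 m = 6.74 km

6.74 km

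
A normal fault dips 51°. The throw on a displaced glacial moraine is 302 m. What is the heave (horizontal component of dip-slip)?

245 m

heave = throw / tan(dip) = 302 / tan(51°) = 245 m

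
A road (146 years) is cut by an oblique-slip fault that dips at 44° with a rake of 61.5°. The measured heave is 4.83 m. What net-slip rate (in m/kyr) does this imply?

dip-slip = heave / cos(dip) = 4.83 / cos(44°) = 6.714 m
net slip = dip-slip / sin(rake) = 6.714 / sin(61.5°) = 7.640 m
rate = 7.640 m / 146 years = 0.0523 m/yr = 52.3 m/kyr

52.3 m/kyr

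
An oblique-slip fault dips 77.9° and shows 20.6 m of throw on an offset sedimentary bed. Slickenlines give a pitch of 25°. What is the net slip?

dip-slip = throw / sin(dip) = 20.6 / sin(77.9°) = 21.07 m
net slip = dip-slip / sin(rake) = 21.07 / sin(25°) = 49.9 m

49.9 m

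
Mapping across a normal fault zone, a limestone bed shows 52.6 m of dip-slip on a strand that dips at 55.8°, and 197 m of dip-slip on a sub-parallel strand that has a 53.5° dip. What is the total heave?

heave_A = 52.6 × cos(55.8°) = 29.57 m
heave_B = 197 × cos(53.5°) = 117.2 m
total = 29.57 + 117.2 = 147 m

147 m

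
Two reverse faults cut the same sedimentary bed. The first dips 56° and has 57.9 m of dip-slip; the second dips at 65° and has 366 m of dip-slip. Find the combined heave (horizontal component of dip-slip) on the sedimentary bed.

heave_A = 57.9 × cos(56°) = 32.38 m
heave_B = 366 × cos(65°) = 154.7 m
total = 32.38 + 154.7 = 187 m

187 m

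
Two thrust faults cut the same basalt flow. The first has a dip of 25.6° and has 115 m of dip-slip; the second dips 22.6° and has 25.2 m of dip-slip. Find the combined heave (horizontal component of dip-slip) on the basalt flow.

heave_A = 115 × cos(25.6°) = 103.7 m
heave_B = 25.2 × cos(22.6°) = 23.26 m
total = 103.7 + 23.26 = 127 m

127 m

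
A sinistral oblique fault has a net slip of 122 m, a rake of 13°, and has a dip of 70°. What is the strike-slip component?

119 m

strike-slip = net slip × cos(rake) = 122 m × cos(13°) = 119 m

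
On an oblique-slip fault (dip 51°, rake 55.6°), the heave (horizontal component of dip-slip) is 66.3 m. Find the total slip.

dip-slip = heave / cos(dip) = 66.3 / cos(51°) = 105.4 m
net slip = dip-slip / sin(rake) = 105.4 / sin(55.6°) = 128 m

128 m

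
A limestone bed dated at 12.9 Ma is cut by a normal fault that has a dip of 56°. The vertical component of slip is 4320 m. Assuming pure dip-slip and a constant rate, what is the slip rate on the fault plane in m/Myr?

404 m/Myr

dip-slip = throw / sin(dip) = 4320 m / sin(56°) = 5211 m
rate = 5211 m / 12.9 Ma = 0.000404 m/yr = 404 m/Myr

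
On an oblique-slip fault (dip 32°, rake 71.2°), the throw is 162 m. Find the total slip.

dip-slip = throw / sin(dip) = 162 / sin(32°) = 305.7 m
net slip = dip-slip / sin(rake) = 305.7 / sin(71.2°) = 323 m

323 m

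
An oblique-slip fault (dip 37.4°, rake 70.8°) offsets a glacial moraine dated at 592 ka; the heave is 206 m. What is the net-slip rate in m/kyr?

0.464 m/kyr

dip-slip = heave / cos(dip) = 206 / cos(37.4°) = 259.3 m
net slip = dip-slip / sin(rake) = 259.3 / sin(70.8°) = 274.6 m
rate = 274.6 m / 592 ka = 0.000464 m/yr = 0.464 m/kyr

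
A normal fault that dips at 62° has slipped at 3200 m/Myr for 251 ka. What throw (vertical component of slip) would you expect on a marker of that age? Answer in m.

709 m

dip-slip = rate × time = 3200 m/Myr × 251 ka = 803.2 m
throw = dip-slip × sin(dip) = 803.2 × sin(62°) = 709 m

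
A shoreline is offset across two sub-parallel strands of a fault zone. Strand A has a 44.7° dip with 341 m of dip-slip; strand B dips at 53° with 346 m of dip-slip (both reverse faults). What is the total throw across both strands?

throw_A = 341 × sin(44.7°) = 239.9 m
throw_B = 346 × sin(53°) = 276.3 m
total = 239.9 + 276.3 = 516 m

516 m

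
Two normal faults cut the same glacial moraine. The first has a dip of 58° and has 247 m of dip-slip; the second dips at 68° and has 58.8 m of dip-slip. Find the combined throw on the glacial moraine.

264 m

throw_A = 247 × sin(58°) = 209.5 m
throw_B = 58.8 × sin(68°) = 54.52 m
total = 209.5 + 54.52 = 264 m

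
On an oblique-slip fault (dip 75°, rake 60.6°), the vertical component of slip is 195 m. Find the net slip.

dip-slip = throw / sin(dip) = 195 / sin(75°) = 201.9 m
net slip = dip-slip / sin(rake) = 201.9 / sin(60.6°) = 232 m

232 m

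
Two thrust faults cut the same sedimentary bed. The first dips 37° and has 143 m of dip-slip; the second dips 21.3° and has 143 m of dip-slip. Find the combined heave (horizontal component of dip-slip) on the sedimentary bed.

heave_A = 143 × cos(37°) = 114.2 m
heave_B = 143 × cos(21.3°) = 133.2 m
total = 114.2 + 133.2 = 247 m

247 m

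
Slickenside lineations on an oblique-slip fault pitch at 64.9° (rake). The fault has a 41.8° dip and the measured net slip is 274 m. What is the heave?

dip-slip = net slip × sin(rake) = 274 m × sin(64.9°) = 248.1 m
heave = dip-slip × cos(dip) = 248.1 × cos(41.8°) = 185 m

185 m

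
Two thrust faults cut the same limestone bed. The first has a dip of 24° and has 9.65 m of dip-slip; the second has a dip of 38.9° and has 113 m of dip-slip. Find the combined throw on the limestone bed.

74.9 m

throw_A = 9.65 × sin(24°) = 3.925 m
throw_B = 113 × sin(38.9°) = 70.96 m
total = 3.925 + 70.96 = 74.9 m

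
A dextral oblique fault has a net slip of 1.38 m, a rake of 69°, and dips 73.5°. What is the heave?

dip-slip = net slip × sin(rake) = 1.38 m × sin(69°) = 1.288 m
heave = dip-slip × cos(dip) = 1.288 × cos(73.5°) = 0.366 m

0.366 m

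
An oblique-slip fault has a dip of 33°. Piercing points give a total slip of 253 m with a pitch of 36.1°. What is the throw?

dip-slip = net slip × sin(rake) = 253 m × sin(36.1°) = 149.1 m
throw = dip-slip × sin(dip) = 149.1 × sin(33°) = 81.2 m

81.2 m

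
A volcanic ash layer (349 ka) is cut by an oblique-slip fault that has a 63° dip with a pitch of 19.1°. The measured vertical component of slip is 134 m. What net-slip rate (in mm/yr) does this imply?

dip-slip = throw / sin(dip) = 134 / sin(63°) = 150.4 m
net slip = dip-slip / sin(rake) = 150.4 / sin(19.1°) = 459.6 m
rate = 459.6 m / 349 ka = 0.00132 m/yr = 1.32 mm/yr

1.32 mm/yr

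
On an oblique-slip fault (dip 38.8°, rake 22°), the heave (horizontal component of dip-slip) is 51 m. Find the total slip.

175 m

dip-slip = heave / cos(dip) = 51 / cos(38.8°) = 65.44 m
net slip = dip-slip / sin(rake) = 65.44 / sin(22°) = 175 m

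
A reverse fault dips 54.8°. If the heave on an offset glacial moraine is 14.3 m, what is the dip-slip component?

dip-slip = heave / cos(dip) = 14.3 / cos(54.8°) = 24.8 m

24.8 m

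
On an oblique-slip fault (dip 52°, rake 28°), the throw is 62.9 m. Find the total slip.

170 m

dip-slip = throw / sin(dip) = 62.9 / sin(52°) = 79.82 m
net slip = dip-slip / sin(rake) = 79.82 / sin(28°) = 170 m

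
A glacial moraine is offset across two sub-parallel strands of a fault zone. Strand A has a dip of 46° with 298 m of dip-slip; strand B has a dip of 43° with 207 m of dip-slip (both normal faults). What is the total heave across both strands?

358 m

heave_A = 298 × cos(46°) = 207 m
heave_B = 207 × cos(43°) = 151.4 m
total = 207 + 151.4 = 358 m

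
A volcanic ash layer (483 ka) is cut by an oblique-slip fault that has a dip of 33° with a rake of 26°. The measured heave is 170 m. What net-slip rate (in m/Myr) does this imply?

dip-slip = heave / cos(dip) = 170 / cos(33°) = 202.7 m
net slip = dip-slip / sin(rake) = 202.7 / sin(26°) = 462.4 m
rate = 462.4 m / 483 ka = 0.000957 m/yr = 957 m/Myr

957 m/Myr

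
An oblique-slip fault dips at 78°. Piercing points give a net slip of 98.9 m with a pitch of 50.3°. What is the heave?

dip-slip = net slip × sin(rake) = 98.9 m × sin(50.3°) = 76.09 m
heave = dip-slip × cos(dip) = 76.09 × cos(78°) = 15.8 m

15.8 m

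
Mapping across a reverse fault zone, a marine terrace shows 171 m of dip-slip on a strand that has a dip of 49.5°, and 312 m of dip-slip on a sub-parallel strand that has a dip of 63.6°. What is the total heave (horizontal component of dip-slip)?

250 m

heave_A = 171 × cos(49.5°) = 111.1 m
heave_B = 312 × cos(63.6°) = 138.7 m
total = 111.1 + 138.7 = 250 m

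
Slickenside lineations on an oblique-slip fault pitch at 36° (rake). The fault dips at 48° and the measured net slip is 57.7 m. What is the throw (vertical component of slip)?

25.2 m

dip-slip = net slip × sin(rake) = 57.7 m × sin(36°) = 33.92 m
throw = dip-slip × sin(dip) = 33.92 × sin(48°) = 25.2 m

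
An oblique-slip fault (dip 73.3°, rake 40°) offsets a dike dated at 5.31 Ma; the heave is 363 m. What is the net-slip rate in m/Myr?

dip-slip = heave / cos(dip) = 363 / cos(73.3°) = 1263 m
net slip = dip-slip / sin(rake) = 1263 / sin(40°) = 1965 m
rate = 1965 m / 5.31 Ma = 0.000370 m/yr = 370 m/Myr

370 m/Myr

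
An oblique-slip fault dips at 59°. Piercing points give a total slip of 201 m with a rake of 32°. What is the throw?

91.3 m

dip-slip = net slip × sin(rake) = 201 m × sin(32°) = 106.5 m
throw = dip-slip × sin(dip) = 106.5 × sin(59°) = 91.3 m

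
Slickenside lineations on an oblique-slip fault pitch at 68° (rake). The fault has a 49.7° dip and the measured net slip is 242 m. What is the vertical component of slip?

dip-slip = net slip × sin(rake) = 242 m × sin(68°) = 224.4 m
throw = dip-slip × sin(dip) = 224.4 × sin(49.7°) = 171 m

171 m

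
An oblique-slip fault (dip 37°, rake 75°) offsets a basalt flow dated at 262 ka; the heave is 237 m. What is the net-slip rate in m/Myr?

1170 m/Myr

dip-slip = heave / cos(dip) = 237 / cos(37°) = 296.8 m
net slip = dip-slip / sin(rake) = 296.8 / sin(75°) = 307.2 m
rate = 307.2 m / 262 ka = 0.00117 m/yr = 1170 m/Myr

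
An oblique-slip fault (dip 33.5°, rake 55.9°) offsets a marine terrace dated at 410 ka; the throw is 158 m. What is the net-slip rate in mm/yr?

dip-slip = throw / sin(dip) = 158 / sin(33.5°) = 286.3 m
net slip = dip-slip / sin(rake) = 286.3 / sin(55.9°) = 345.7 m
rate = 345.7 m / 410 ka = 0.000843 m/yr = 0.843 mm/yr

0.843 mm/yr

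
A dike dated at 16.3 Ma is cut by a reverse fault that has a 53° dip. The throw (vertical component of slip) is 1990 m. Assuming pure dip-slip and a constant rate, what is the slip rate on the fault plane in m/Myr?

dip-slip = throw / sin(dip) = 1990 m / sin(53°) = 2492 m
rate = 2492 m / 16.3 Ma = 0.000153 m/yr = 153 m/Myr

153 m/Myr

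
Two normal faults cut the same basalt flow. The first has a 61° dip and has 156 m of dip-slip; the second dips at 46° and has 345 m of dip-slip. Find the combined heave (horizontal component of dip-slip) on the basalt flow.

315 m

heave_A = 156 × cos(61°) = 75.63 m
heave_B = 345 × cos(46°) = 239.7 m
total = 75.63 + 239.7 = 315 m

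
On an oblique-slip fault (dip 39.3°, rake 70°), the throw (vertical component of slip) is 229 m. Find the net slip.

dip-slip = throw / sin(dip) = 229 / sin(39.3°) = 361.6 m
net slip = dip-slip / sin(rake) = 361.6 / sin(70°) = 385 m

385 m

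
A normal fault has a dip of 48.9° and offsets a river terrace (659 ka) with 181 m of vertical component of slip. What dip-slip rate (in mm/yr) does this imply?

0.364 mm/yr

dip-slip = throw / sin(dip) = 181 m / sin(48.9°) = 240.2 m
rate = 240.2 m / 659 ka = 0.000364 m/yr = 0.364 mm/yr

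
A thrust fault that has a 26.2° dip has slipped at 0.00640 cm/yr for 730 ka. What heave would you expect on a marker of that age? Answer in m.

41.9 m

dip-slip = rate × time = 0.00640 cm/yr × 730 ka = 46.72 m
heave = dip-slip × cos(dip) = 46.72 × cos(26.2°) = 41.9 m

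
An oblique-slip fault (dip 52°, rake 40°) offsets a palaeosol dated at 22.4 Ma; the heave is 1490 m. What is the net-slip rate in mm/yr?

dip-slip = heave / cos(dip) = 1490 / cos(52°) = 2420 m
net slip = dip-slip / sin(rake) = 2420 / sin(40°) = 3765 m
rate = 3765 m / 22.4 Ma = 0.000168 m/yr = 0.168 mm/yr

0.168 mm/yr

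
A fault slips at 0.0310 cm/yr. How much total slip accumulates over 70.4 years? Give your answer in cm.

2.18 cm

slip = rate × time = 0.0310 cm/yr × 70.4 years = 0.0218 m = 2.18 cm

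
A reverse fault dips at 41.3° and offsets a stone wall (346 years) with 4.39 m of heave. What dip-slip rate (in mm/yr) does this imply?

16.9 mm/yr

dip-slip = heave / cos(dip) = 4.39 m / cos(41.3°) = 5.843 m
rate = 5.843 m / 346 years = 0.0169 m/yr = 16.9 mm/yr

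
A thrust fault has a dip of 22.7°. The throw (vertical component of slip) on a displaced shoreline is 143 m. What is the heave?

342 m

heave = throw / tan(dip) = 143 / tan(22.7°) = 342 m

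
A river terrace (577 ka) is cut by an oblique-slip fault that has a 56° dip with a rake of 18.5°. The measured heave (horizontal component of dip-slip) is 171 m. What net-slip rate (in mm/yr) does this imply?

1.67 mm/yr

dip-slip = heave / cos(dip) = 171 / cos(56°) = 305.8 m
net slip = dip-slip / sin(rake) = 305.8 / sin(18.5°) = 963.7 m
rate = 963.7 m / 577 ka = 0.00167 m/yr = 1.67 mm/yr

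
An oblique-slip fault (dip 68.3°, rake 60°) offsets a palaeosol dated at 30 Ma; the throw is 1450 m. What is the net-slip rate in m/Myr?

60.1 m/Myr

dip-slip = throw / sin(dip) = 1450 / sin(68.3°) = 1561 m
net slip = dip-slip / sin(rake) = 1561 / sin(60°) = 1802 m
rate = 1802 m / 30 Ma = 0.0000601 m/yr = 60.1 m/Myr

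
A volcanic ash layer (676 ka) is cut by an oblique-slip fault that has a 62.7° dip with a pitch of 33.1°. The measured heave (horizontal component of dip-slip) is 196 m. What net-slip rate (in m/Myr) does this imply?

dip-slip = heave / cos(dip) = 196 / cos(62.7°) = 427.3 m
net slip = dip-slip / sin(rake) = 427.3 / sin(33.1°) = 782.5 m
rate = 782.5 m / 676 ka = 0.00116 m/yr = 1160 m/Myr

1160 m/Myr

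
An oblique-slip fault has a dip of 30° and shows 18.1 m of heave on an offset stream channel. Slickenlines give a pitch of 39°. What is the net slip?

33.2 m

dip-slip = heave / cos(dip) = 18.1 / cos(30°) = 20.90 m
net slip = dip-slip / sin(rake) = 20.90 / sin(39°) = 33.2 m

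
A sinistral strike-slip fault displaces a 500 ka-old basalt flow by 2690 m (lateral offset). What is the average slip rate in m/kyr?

5.38 m/kyr

rate = 2690 m / 500 ka = 0.00538 m/yr = 5.38 m/kyr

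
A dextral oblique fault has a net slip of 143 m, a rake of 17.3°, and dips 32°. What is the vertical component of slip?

dip-slip = net slip × sin(rake) = 143 m × sin(17.3°) = 42.52 m
throw = dip-slip × sin(dip) = 42.52 × sin(32°) = 22.5 m

22.5 m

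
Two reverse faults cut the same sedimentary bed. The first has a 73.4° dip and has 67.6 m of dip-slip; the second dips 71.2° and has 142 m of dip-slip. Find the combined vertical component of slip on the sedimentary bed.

199 m

throw_A = 67.6 × sin(73.4°) = 64.78 m
throw_B = 142 × sin(71.2°) = 134.4 m
total = 64.78 + 134.4 = 199 m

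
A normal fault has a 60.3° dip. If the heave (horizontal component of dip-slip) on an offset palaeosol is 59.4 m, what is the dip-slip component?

dip-slip = heave / cos(dip) = 59.4 / cos(60.3°) = 120 m

120 m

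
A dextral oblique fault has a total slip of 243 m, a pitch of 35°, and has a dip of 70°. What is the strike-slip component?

199 m

strike-slip = net slip × cos(rake) = 243 m × cos(35°) = 199 m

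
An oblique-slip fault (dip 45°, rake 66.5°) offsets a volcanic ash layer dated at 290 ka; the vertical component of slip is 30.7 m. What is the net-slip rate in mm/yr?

dip-slip = throw / sin(dip) = 30.7 / sin(45°) = 43.42 m
net slip = dip-slip / sin(rake) = 43.42 / sin(66.5°) = 47.34 m
rate = 47.34 m / 290 ka = 0.000163 m/yr = 0.163 mm/yr

0.163 mm/yr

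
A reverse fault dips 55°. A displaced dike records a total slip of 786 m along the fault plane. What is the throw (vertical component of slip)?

throw = dip-slip × sin(dip) = 786 m × sin(55°) = 644 m

644 m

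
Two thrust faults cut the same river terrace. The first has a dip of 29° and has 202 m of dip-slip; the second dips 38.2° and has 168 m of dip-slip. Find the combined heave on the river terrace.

309 m

heave_A = 202 × cos(29°) = 176.7 m
heave_B = 168 × cos(38.2°) = 132 m
total = 176.7 + 132 = 309 m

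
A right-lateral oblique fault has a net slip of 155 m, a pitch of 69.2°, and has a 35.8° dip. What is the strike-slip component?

strike-slip = net slip × cos(rake) = 155 m × cos(69.2°) = 55 m

55 m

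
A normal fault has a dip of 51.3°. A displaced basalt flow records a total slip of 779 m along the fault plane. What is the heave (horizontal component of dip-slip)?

heave = dip-slip × cos(dip) = 779 m × cos(51.3°) = 487 m

487 m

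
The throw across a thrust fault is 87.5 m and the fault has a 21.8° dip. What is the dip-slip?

dip-slip = throw / sin(dip) = 87.5 / sin(21.8°) = 236 m

236 m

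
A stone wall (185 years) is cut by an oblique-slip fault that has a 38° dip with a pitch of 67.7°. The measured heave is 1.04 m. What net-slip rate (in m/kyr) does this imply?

7.71 m/kyr

dip-slip = heave / cos(dip) = 1.04 / cos(38°) = 1.320 m
net slip = dip-slip / sin(rake) = 1.320 / sin(67.7°) = 1.426 m
rate = 1.426 m / 185 years = 0.00771 m/yr = 7.71 m/kyr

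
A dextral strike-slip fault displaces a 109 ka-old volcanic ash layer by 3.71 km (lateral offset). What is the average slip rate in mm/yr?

rate = 3.71 km / 109 ka = 0.0340 m/yr = 34 mm/yr

34 mm/yr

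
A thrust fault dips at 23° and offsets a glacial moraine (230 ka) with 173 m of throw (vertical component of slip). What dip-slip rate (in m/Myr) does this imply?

1930 m/Myr

dip-slip = throw / sin(dip) = 173 m / sin(23°) = 442.8 m
rate = 442.8 m / 230 ka = 0.00193 m/yr = 1930 m/Myr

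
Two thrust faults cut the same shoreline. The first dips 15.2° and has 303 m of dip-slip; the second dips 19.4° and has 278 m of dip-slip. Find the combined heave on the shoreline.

555 m

heave_A = 303 × cos(15.2°) = 292.4 m
heave_B = 278 × cos(19.4°) = 262.2 m
total = 292.4 + 262.2 = 555 m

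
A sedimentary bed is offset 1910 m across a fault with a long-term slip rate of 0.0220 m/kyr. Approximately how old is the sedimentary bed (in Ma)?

age = offset / rate = 1910 m / (0.0220 m/kyr) = 8.68e+07 yr = 86.8 Ma

86.8 Ma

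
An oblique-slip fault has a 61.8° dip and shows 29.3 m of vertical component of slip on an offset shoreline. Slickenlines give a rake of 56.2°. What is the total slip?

40 m

dip-slip = throw / sin(dip) = 29.3 / sin(61.8°) = 33.25 m
net slip = dip-slip / sin(rake) = 33.25 / sin(56.2°) = 40 m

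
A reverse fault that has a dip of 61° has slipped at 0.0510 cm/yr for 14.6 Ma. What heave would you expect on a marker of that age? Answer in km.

3.61 km

dip-slip = rate × time = 0.0510 cm/yr × 14.6 Ma = 7446 m
heave = dip-slip × cos(dip) = 7446 × cos(61°) = 3610 m = 3.61 km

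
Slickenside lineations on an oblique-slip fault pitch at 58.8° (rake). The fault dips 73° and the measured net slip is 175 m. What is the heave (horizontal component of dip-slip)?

dip-slip = net slip × sin(rake) = 175 m × sin(58.8°) = 149.7 m
heave = dip-slip × cos(dip) = 149.7 × cos(73°) = 43.8 m

43.8 m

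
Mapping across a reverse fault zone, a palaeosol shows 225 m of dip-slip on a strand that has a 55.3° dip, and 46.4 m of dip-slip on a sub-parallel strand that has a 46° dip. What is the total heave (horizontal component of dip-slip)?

heave_A = 225 × cos(55.3°) = 128.1 m
heave_B = 46.4 × cos(46°) = 32.23 m
total = 128.1 + 32.23 = 160 m

160 m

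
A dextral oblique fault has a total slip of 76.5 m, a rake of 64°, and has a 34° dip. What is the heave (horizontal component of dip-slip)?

dip-slip = net slip × sin(rake) = 76.5 m × sin(64°) = 68.76 m
heave = dip-slip × cos(dip) = 68.76 × cos(34°) = 57 m

57 m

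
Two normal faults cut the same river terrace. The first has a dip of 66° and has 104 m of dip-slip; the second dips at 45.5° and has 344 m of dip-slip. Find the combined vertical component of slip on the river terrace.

throw_A = 104 × sin(66°) = 95.01 m
throw_B = 344 × sin(45.5°) = 245.4 m
total = 95.01 + 245.4 = 340 m

340 m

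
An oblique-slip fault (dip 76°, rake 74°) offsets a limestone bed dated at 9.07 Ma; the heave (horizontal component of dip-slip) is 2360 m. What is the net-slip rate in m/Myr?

dip-slip = heave / cos(dip) = 2360 / cos(76°) = 9755 m
net slip = dip-slip / sin(rake) = 9755 / sin(74°) = 10150 m
rate = 10150 m / 9.07 Ma = 0.00112 m/yr = 1120 m/Myr

1120 m/Myr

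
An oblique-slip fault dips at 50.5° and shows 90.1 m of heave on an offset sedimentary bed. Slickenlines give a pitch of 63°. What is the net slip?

159 m

dip-slip = heave / cos(dip) = 90.1 / cos(50.5°) = 141.6 m
net slip = dip-slip / sin(rake) = 141.6 / sin(63°) = 159 m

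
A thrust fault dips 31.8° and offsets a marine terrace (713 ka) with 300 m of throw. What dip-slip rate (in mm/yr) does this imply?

0.798 mm/yr

dip-slip = throw / sin(dip) = 300 m / sin(31.8°) = 569.3 m
rate = 569.3 m / 713 ka = 0.000798 m/yr = 0.798 mm/yr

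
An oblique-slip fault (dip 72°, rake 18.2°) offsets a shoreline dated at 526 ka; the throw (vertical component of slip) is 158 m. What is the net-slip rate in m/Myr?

1010 m/Myr

dip-slip = throw / sin(dip) = 158 / sin(72°) = 166.1 m
net slip = dip-slip / sin(rake) = 166.1 / sin(18.2°) = 531.9 m
rate = 531.9 m / 526 ka = 0.00101 m/yr = 1010 m/Myr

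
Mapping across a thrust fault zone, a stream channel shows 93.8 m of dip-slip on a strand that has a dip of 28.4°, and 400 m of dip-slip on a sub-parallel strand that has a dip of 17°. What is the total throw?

162 m

throw_A = 93.8 × sin(28.4°) = 44.61 m
throw_B = 400 × sin(17°) = 116.9 m
total = 44.61 + 116.9 = 162 m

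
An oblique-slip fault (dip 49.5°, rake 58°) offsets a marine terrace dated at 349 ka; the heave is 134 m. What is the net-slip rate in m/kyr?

0.697 m/kyr

dip-slip = heave / cos(dip) = 134 / cos(49.5°) = 206.3 m
net slip = dip-slip / sin(rake) = 206.3 / sin(58°) = 243.3 m
rate = 243.3 m / 349 ka = 0.000697 m/yr = 0.697 m/kyr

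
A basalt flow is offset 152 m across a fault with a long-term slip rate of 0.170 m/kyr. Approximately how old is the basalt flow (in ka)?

894 ka

age = offset / rate = 152 m / (0.170 m/kyr) = 894000 yr = 894 ka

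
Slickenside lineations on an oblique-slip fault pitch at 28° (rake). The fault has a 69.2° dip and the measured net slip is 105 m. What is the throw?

46.1 m

dip-slip = net slip × sin(rake) = 105 m × sin(28°) = 49.29 m
throw = dip-slip × sin(dip) = 49.29 × sin(69.2°) = 46.1 m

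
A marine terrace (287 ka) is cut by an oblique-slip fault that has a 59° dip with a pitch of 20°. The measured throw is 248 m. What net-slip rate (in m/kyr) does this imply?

2.95 m/kyr

dip-slip = throw / sin(dip) = 248 / sin(59°) = 289.3 m
net slip = dip-slip / sin(rake) = 289.3 / sin(20°) = 845.9 m
rate = 845.9 m / 287 ka = 0.00295 m/yr = 2.95 m/kyr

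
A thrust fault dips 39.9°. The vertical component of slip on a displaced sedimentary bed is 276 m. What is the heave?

heave = throw / tan(dip) = 276 / tan(39.9°) = 330 m

330 m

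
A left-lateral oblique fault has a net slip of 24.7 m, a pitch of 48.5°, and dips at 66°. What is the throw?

dip-slip = net slip × sin(rake) = 24.7 m × sin(48.5°) = 18.50 m
throw = dip-slip × sin(dip) = 18.50 × sin(66°) = 16.9 m

16.9 m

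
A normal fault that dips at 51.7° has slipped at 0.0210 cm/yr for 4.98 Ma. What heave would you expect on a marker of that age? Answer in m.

dip-slip = rate × time = 0.0210 cm/yr × 4.98 Ma = 1046 m
heave = dip-slip × cos(dip) = 1046 × cos(51.7°) = 648 m

648 m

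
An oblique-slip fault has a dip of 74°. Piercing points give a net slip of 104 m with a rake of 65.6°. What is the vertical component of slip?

91 m

dip-slip = net slip × sin(rake) = 104 m × sin(65.6°) = 94.71 m
throw = dip-slip × sin(dip) = 94.71 × sin(74°) = 91 m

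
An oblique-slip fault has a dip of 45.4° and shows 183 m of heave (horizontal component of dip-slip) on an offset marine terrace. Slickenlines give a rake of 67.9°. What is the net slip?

dip-slip = heave / cos(dip) = 183 / cos(45.4°) = 260.6 m
net slip = dip-slip / sin(rake) = 260.6 / sin(67.9°) = 281 m

281 m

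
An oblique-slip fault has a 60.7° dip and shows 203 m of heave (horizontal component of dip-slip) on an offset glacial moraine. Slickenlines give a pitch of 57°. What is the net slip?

dip-slip = heave / cos(dip) = 203 / cos(60.7°) = 414.8 m
net slip = dip-slip / sin(rake) = 414.8 / sin(57°) = 495 m

495 m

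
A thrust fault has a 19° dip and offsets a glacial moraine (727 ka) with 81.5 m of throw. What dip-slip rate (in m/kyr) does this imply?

0.344 m/kyr

dip-slip = throw / sin(dip) = 81.5 m / sin(19°) = 250.3 m
rate = 250.3 m / 727 ka = 0.000344 m/yr = 0.344 m/kyr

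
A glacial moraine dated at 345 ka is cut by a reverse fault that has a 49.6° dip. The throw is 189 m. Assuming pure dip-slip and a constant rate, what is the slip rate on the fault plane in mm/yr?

0.719 mm/yr

dip-slip = throw / sin(dip) = 189 m / sin(49.6°) = 248.2 m
rate = 248.2 m / 345 ka = 0.000719 m/yr = 0.719 mm/yr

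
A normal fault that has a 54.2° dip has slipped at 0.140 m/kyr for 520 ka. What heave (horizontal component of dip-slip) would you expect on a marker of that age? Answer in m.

42.6 m

dip-slip = rate × time = 0.140 m/kyr × 520 ka = 72.80 m
heave = dip-slip × cos(dip) = 72.80 × cos(54.2°) = 42.6 m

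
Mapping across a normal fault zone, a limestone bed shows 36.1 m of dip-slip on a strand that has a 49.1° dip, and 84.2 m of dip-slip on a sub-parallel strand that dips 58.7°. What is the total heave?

67.4 m

heave_A = 36.1 × cos(49.1°) = 23.64 m
heave_B = 84.2 × cos(58.7°) = 43.74 m
total = 23.64 + 43.74 = 67.4 m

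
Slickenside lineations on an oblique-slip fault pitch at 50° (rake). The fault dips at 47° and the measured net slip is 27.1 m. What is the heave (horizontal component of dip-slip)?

dip-slip = net slip × sin(rake) = 27.1 m × sin(50°) = 20.76 m
heave = dip-slip × cos(dip) = 20.76 × cos(47°) = 14.2 m

14.2 m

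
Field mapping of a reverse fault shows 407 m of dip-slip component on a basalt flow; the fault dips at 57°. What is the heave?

222 m

heave = dip-slip × cos(dip) = 407 m × cos(57°) = 222 m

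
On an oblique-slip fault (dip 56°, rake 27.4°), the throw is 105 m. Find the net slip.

275 m

dip-slip = throw / sin(dip) = 105 / sin(56°) = 126.7 m
net slip = dip-slip / sin(rake) = 126.7 / sin(27.4°) = 275 m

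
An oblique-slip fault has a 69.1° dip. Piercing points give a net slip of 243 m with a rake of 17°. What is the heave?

25.3 m

dip-slip = net slip × sin(rake) = 243 m × sin(17°) = 71.05 m
heave = dip-slip × cos(dip) = 71.05 × cos(69.1°) = 25.3 m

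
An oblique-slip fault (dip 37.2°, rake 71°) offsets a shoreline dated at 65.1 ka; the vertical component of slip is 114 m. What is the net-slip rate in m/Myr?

dip-slip = throw / sin(dip) = 114 / sin(37.2°) = 188.6 m
net slip = dip-slip / sin(rake) = 188.6 / sin(71°) = 199.4 m
rate = 199.4 m / 65.1 ka = 0.00306 m/yr = 3060 m/Myr

3060 m/Myr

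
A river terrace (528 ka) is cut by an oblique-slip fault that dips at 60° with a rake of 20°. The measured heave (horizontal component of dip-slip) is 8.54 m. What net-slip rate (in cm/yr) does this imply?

0.00946 cm/yr

dip-slip = heave / cos(dip) = 8.54 / cos(60°) = 17.08 m
net slip = dip-slip / sin(rake) = 17.08 / sin(20°) = 49.94 m
rate = 49.94 m / 528 ka = 0.0000946 m/yr = 0.00946 cm/yr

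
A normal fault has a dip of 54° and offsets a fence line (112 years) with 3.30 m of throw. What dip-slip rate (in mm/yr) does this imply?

36.4 mm/yr

dip-slip = throw / sin(dip) = 3.30 m / sin(54°) = 4.079 m
rate = 4.079 m / 112 years = 0.0364 m/yr = 36.4 mm/yr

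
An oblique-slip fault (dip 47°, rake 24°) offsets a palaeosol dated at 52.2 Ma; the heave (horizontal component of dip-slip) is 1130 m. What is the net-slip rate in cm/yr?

0.00780 cm/yr

dip-slip = heave / cos(dip) = 1130 / cos(47°) = 1657 m
net slip = dip-slip / sin(rake) = 1657 / sin(24°) = 4074 m
rate = 4074 m / 52.2 Ma = 0.0000780 m/yr = 0.00780 cm/yr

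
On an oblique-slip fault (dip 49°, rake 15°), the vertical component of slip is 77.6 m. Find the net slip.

397 m

dip-slip = throw / sin(dip) = 77.6 / sin(49°) = 102.8 m
net slip = dip-slip / sin(rake) = 102.8 / sin(15°) = 397 m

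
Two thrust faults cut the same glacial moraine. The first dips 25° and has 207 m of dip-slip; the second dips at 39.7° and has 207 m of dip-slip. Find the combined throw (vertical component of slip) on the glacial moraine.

throw_A = 207 × sin(25°) = 87.48 m
throw_B = 207 × sin(39.7°) = 132.2 m
total = 87.48 + 132.2 = 220 m

220 m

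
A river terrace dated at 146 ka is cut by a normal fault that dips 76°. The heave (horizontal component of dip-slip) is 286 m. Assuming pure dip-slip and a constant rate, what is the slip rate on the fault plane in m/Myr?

dip-slip = heave / cos(dip) = 286 m / cos(76°) = 1182 m
rate = 1182 m / 146 ka = 0.00810 m/yr = 8100 m/Myr

8100 m/Myr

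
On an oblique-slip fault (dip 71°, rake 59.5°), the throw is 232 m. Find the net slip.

dip-slip = throw / sin(dip) = 232 / sin(71°) = 245.4 m
net slip = dip-slip / sin(rake) = 245.4 / sin(59.5°) = 285 m

285 m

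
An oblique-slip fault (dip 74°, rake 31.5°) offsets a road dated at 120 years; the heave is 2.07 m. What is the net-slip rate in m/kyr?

dip-slip = heave / cos(dip) = 2.07 / cos(74°) = 7.510 m
net slip = dip-slip / sin(rake) = 7.510 / sin(31.5°) = 14.37 m
rate = 14.37 m / 120 years = 0.120 m/yr = 120 m/kyr

120 m/kyr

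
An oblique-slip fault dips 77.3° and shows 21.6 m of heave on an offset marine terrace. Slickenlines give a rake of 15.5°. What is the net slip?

dip-slip = heave / cos(dip) = 21.6 / cos(77.3°) = 98.25 m
net slip = dip-slip / sin(rake) = 98.25 / sin(15.5°) = 368 m

368 m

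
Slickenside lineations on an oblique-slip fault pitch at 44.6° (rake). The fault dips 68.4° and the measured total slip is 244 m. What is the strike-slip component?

strike-slip = net slip × cos(rake) = 244 m × cos(44.6°) = 174 m

174 m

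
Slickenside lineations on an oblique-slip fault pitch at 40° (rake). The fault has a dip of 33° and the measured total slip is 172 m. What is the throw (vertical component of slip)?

dip-slip = net slip × sin(rake) = 172 m × sin(40°) = 110.6 m
throw = dip-slip × sin(dip) = 110.6 × sin(33°) = 60.2 m

60.2 m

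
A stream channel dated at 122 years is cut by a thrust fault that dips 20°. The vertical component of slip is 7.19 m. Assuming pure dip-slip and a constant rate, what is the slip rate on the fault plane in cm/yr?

dip-slip = throw / sin(dip) = 7.19 m / sin(20°) = 21.02 m
rate = 21.02 m / 122 years = 0.172 m/yr = 17.2 cm/yr

17.2 cm/yr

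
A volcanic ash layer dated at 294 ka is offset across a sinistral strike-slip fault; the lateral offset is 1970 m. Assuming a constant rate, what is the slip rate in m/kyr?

rate = 1970 m / 294 ka = 0.00670 m/yr = 6.70 m/kyr

6.70 m/kyr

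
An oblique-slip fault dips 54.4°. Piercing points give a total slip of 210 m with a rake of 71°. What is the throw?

161 m

dip-slip = net slip × sin(rake) = 210 m × sin(71°) = 198.6 m
throw = dip-slip × sin(dip) = 198.6 × sin(54.4°) = 161 m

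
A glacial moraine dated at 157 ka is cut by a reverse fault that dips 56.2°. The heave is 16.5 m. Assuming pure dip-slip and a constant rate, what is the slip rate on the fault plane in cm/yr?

dip-slip = heave / cos(dip) = 16.5 m / cos(56.2°) = 29.66 m
rate = 29.66 m / 157 ka = 0.000189 m/yr = 0.0189 cm/yr

0.0189 cm/yr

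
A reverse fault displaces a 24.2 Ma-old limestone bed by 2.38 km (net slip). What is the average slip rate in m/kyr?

rate = 2.38 km / 24.2 Ma = 0.0000983 m/yr = 0.0983 m/kyr

0.0983 m/kyr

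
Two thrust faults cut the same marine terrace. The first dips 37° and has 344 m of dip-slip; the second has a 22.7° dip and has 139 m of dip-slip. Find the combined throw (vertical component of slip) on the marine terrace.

261 m

throw_A = 344 × sin(37°) = 207 m
throw_B = 139 × sin(22.7°) = 53.64 m
total = 207 + 53.64 = 261 m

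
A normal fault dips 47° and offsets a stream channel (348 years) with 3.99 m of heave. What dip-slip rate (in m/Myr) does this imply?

dip-slip = heave / cos(dip) = 3.99 m / cos(47°) = 5.850 m
rate = 5.850 m / 348 years = 0.0168 m/yr = 16800 m/Myr

16800 m/Myr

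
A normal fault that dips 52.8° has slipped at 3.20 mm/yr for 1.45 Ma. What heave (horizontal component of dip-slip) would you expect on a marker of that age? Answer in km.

dip-slip = rate × time = 3.20 mm/yr × 1.45 Ma = 4640 m
heave = dip-slip × cos(dip) = 4640 × cos(52.8°) = 2810 m = 2.81 km

2.81 km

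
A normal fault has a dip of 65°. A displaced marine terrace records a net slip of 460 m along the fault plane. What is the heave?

194 m

heave = dip-slip × cos(dip) = 460 m × cos(65°) = 194 m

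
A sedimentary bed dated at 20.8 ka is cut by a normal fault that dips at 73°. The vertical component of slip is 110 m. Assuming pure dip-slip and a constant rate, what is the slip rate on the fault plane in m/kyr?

5.53 m/kyr

dip-slip = throw / sin(dip) = 110 m / sin(73°) = 115 m
rate = 115 m / 20.8 ka = 0.00553 m/yr = 5.53 m/kyr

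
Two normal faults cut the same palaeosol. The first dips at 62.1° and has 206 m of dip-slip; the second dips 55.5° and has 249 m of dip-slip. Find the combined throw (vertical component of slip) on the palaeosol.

throw_A = 206 × sin(62.1°) = 182.1 m
throw_B = 249 × sin(55.5°) = 205.2 m
total = 182.1 + 205.2 = 387 m

387 m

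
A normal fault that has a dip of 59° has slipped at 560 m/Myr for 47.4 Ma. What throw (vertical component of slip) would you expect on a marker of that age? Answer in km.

dip-slip = rate × time = 560 m/Myr × 47.4 Ma = 26540 m
throw = dip-slip × sin(dip) = 26540 × sin(59°) = 22800 m = 22.8 km

22.8 km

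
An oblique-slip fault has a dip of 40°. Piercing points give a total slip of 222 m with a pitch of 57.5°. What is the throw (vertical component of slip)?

120 m

dip-slip = net slip × sin(rake) = 222 m × sin(57.5°) = 187.2 m
throw = dip-slip × sin(dip) = 187.2 × sin(40°) = 120 m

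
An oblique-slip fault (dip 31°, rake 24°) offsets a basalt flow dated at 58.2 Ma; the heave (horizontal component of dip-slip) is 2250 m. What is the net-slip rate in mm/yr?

dip-slip = heave / cos(dip) = 2250 / cos(31°) = 2625 m
net slip = dip-slip / sin(rake) = 2625 / sin(24°) = 6454 m
rate = 6454 m / 58.2 Ma = 0.000111 m/yr = 0.111 mm/yr

0.111 mm/yr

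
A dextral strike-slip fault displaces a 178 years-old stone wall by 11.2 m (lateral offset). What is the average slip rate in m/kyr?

rate = 11.2 m / 178 years = 0.0629 m/yr = 62.9 m/kyr

62.9 m/kyr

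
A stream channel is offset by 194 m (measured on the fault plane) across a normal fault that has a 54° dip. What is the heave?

heave = dip-slip × cos(dip) = 194 m × cos(54°) = 114 m

114 m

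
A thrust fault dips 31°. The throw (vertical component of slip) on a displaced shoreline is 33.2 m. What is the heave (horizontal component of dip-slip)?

55.3 m

heave = throw / tan(dip) = 33.2 / tan(31°) = 55.3 m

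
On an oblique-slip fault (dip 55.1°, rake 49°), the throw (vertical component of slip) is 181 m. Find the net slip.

dip-slip = throw / sin(dip) = 181 / sin(55.1°) = 220.7 m
net slip = dip-slip / sin(rake) = 220.7 / sin(49°) = 292 m

292 m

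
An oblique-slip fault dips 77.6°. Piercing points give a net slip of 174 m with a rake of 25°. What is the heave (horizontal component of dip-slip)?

dip-slip = net slip × sin(rake) = 174 m × sin(25°) = 73.54 m
heave = dip-slip × cos(dip) = 73.54 × cos(77.6°) = 15.8 m

15.8 m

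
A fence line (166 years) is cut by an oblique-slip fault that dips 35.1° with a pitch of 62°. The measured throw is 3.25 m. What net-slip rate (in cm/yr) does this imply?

dip-slip = throw / sin(dip) = 3.25 / sin(35.1°) = 5.652 m
net slip = dip-slip / sin(rake) = 5.652 / sin(62°) = 6.401 m
rate = 6.401 m / 166 years = 0.0386 m/yr = 3.86 cm/yr

3.86 cm/yr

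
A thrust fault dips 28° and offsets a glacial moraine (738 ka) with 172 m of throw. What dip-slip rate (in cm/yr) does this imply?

dip-slip = throw / sin(dip) = 172 m / sin(28°) = 366.4 m
rate = 366.4 m / 738 ka = 0.000496 m/yr = 0.0496 cm/yr

0.0496 cm/yr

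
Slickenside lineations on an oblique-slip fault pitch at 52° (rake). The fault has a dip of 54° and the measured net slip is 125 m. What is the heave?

57.9 m

dip-slip = net slip × sin(rake) = 125 m × sin(52°) = 98.50 m
heave = dip-slip × cos(dip) = 98.50 × cos(54°) = 57.9 m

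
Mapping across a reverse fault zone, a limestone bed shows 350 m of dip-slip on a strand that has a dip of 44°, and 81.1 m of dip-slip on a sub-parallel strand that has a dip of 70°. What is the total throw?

throw_A = 350 × sin(44°) = 243.1 m
throw_B = 81.1 × sin(70°) = 76.21 m
total = 243.1 + 76.21 = 319 m

319 m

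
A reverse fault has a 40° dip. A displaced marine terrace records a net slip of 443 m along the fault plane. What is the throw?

285 m

throw = dip-slip × sin(dip) = 443 m × sin(40°) = 285 m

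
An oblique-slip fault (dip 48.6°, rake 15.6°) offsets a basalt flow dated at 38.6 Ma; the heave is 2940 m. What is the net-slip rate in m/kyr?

0.428 m/kyr

dip-slip = heave / cos(dip) = 2940 / cos(48.6°) = 4446 m
net slip = dip-slip / sin(rake) = 4446 / sin(15.6°) = 16530 m
rate = 16530 m / 38.6 Ma = 0.000428 m/yr = 0.428 m/kyr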